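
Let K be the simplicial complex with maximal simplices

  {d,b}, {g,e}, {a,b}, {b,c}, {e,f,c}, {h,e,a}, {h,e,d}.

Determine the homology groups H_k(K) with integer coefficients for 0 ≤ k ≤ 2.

H_0 ≅ Z,  H_1 ≅ Z^2,  H_2 = 0.

Fix the vertex order a < b < c < d < e < f < g < h and write every simplex with vertices in increasing order. Then dim K = 2 and the simplices of K are:

  0-simplices (8): a, b, c, d, e, f, g, h
  1-simplices (12): ab, ae, ah, bc, bd, ce, cf, de, dh, ef, eg, eh
  2-simplices (3): aeh, cef, deh

giving chain groups C_0 ≅ Z^8, C_1 ≅ Z^12, C_2 ≅ Z^3.

Boundary ∂_1: C_1 → C_0 maps an edge to its endpoints' difference, ∂[p,q] = q − p.
As a 8×12 matrix over Z this has rank 7, with invariant factors (1,1,1,1,1,1,1).

Boundary ∂_2: C_2 → C_1 maps a triangle to the signed sum of its edges. For instance
  ∂cef = ef − cf + ce,
  ∂aeh = eh − ah + ae.
The resulting 12×3 matrix has rank 3, and its Smith normal form has invariant factors (1,1,1).

Reading off H_k = ker ∂_k / im ∂_{k+1}:

  H_0: rank C_0 − rank ∂_1 = 8 − 7 = 1, and the invariant factors of ∂_1 are all 1, so H_0 ≅ Z.
  H_1: rank ker ∂_1 − rank ∂_2 = (12 − 7) − 3 = 2, and the invariant factors of ∂_2 are all 1, so H_1 ≅ Z^2.
  H_2: rank ker ∂_2 − rank ∂_3 = (3 − 3) − 0 = 0, and there is no ∂_3, so H_2 ≅ 0.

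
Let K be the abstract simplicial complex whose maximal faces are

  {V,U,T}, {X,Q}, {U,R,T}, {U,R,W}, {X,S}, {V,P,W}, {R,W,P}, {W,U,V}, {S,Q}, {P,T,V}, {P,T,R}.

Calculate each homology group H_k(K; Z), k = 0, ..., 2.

Order the vertices as P < Q < R < S < T < U < V < W < X. Listing each simplex with vertices in this order, K has dimension 2 with simplices:

  0-simplices (9): P, Q, R, S, T, U, V, W, X
  1-simplices (15): PR, PT, PV, PW, QS, QX, RT, RU, RW, SX, TU, TV, UV, UW, VW
  2-simplices (8): PRT, PRW, PTV, PVW, RTU, RUW, TUV, UVW

so the chain groups are C_0 ≅ Z^9, C_1 ≅ Z^15, C_2 ≅ Z^8.

The boundary map ∂_1: C_1 → C_0 maps an edge to its endpoints' difference, ∂[p,q] = q − p. For instance
  ∂SX = X − S.
The 9×15 boundary matrix has rank 7 and Smith normal form diag(1,1,1,1,1,1,1).

The boundary map ∂_2: C_2 → C_1 acts by ∂[p,q,r] = [q,r] − [p,r] + [p,q]. For instance
  ∂TUV = UV − TV + TU,
  ∂PTV = TV − PV + PT.
The resulting 15×8 matrix has rank 7, and its Smith normal form has invariant factors (1,1,1,1,1,1,1).

Reading off H_k = ker ∂_k / im ∂_{k+1}:

  H_0: rank C_0 − rank ∂_1 = 9 − 7 = 2, and the invariant factors of ∂_1 are all 1, so H_0 = Z^2.
  H_1: rank ker ∂_1 − rank ∂_2 = (15 − 7) − 7 = 1, and the invariant factors of ∂_2 are all 1, so H_1 = Z.
  H_2: rank ker ∂_2 − rank ∂_3 = (8 − 7) − 0 = 1, and there is no ∂_3, so H_2 = Z.

As a check, the Euler characteristic is 9 − 15 + 8 = 2, which agrees with 2 − 1 + 1 = 2.

H_0 = Z^2,  H_1 = Z,  H_2 = Z.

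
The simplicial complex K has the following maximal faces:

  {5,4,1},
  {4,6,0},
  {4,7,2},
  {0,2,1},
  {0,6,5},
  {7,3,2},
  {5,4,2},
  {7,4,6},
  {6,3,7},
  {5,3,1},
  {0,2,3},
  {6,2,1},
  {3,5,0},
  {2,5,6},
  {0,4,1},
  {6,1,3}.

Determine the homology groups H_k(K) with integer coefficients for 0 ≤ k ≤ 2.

H_0 = Z,  H_1 = Z^2,  H_2 = Z.

Take the total order 0 < 1 < 2 < 3 < 4 < 5 < 6 < 7 on the vertex set. Then K (dimension 2) consists of the simplices:

  0-simplices (8): [0], [1], [2], [3], [4], [5], [6], [7]
  1-simplices (24): (24 of them)
  2-simplices (16): [0,1,2], [0,1,4], [0,2,3], [0,3,5], [0,4,6], [0,5,6], [1,2,6], [1,3,5], [1,3,6], [1,4,5], [2,3,7], [2,4,5], [2,4,7], [2,5,6], [3,6,7], [4,6,7]

giving chain groups C_0 ≅ Z^8, C_1 ≅ Z^24, C_2 ≅ Z^16.

∂_1: C_1 → C_0 sends each edge [p,q] (with p < q) to q − p. For instance
  ∂[1,6] = [6] − [1].
The 8×24 boundary matrix has rank 7 and Smith normal form diag(1,1,1,1,1,1,1).

Boundary ∂_2: C_2 → C_1 acts by ∂[p,q,r] = [q,r] − [p,r] + [p,q]. For instance
  ∂[2,3,7] = [3,7] − [2,7] + [2,3],
  ∂[1,2,6] = [2,6] − [1,6] + [1,2].
The 24×16 boundary matrix has rank 15 and Smith normal form diag(1,1,1,1,1,1,1,1,1,1,1,1,1,1,1).

From H_k ≅ ker(∂_k) / im(∂_{k+1}) we obtain:

  H_0: rank C_0 − rank ∂_1 = 8 − 7 = 1, and the invariant factors of ∂_1 are all 1, so H_0 ≅ Z.
  H_1: rank ker ∂_1 − rank ∂_2 = (24 − 7) − 15 = 2, and the invariant factors of ∂_2 are all 1, so H_1 ≅ Z^2.
  H_2: rank ker ∂_2 − rank ∂_3 = (16 − 15) − 0 = 1, and there is no ∂_3, so H_2 ≅ Z.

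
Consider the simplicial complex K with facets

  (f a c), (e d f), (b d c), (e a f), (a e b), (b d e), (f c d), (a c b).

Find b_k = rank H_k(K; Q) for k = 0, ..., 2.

Take the total order a < b < c < d < e < f on the vertex set. Then K (dimension 2) consists of the simplices:

  0-simplices (6): a, b, c, d, e, f
  1-simplices (12): ab, ac, ae, af, bc, bd, be, cd, cf, de, df, ef
  2-simplices (8): abc, abe, acf, aef, bcd, bde, cdf, def

Hence C_0 ≅ Z^6, C_1 ≅ Z^12, C_2 ≅ Z^8.

Boundary ∂_1: C_1 → C_0 maps an edge to its endpoints' difference, ∂[p,q] = q − p. For instance
  ∂bd = d − b.
The resulting 6×12 matrix has rank 5, and its Smith normal form has invariant factors (1,1,1,1,1).

Boundary ∂_2: C_2 → C_1 sends each 2-simplex [p,q,r] to [q,r] − [p,r] + [p,q]. For instance
  ∂abe = be − ae + ab,
  ∂bde = de − be + bd.
This gives a 12×8 integer matrix of rank 7; reducing to Smith normal form yields diagonal entries (1,1,1,1,1,1,1).

From H_k ≅ ker(∂_k) / im(∂_{k+1}) we obtain:

  H_0: rank C_0 − rank ∂_1 = 6 − 5 = 1, and the invariant factors of ∂_1 are all 1, so H_0 = Z.
  H_1: rank ker ∂_1 − rank ∂_2 = (12 − 5) − 7 = 0, and the invariant factors of ∂_2 are all 1, so H_1 = 0.
  H_2: rank ker ∂_2 − rank ∂_3 = (8 − 7) − 0 = 1, and there is no ∂_3, so H_2 = Z.

Hence the Betti numbers are b_0 = 1, b_1 = 0, b_2 = 1.

b_0 = 1, b_1 = 0, b_2 = 1.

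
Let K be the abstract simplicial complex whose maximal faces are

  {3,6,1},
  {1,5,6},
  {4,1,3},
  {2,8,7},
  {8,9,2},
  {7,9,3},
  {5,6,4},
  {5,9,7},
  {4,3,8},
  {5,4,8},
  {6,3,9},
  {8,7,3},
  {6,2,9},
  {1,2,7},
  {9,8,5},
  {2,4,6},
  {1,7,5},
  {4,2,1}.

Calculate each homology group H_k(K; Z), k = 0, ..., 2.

H_0 = Z,  H_1 = Z ⊕ Z_2,  H_2 = 0.

Order the vertices as 1 < 2 < 3 < 4 < 5 < 6 < 7 < 8 < 9. Listing each simplex with vertices in this order, K has dimension 2 with simplices:

  0-simplices (9): [1], [2], [3], [4], [5], [6], [7], [8], [9]
  1-simplices (27): (27 of them)
  2-simplices (18): [1,2,4], [1,2,7], [1,3,4], [1,3,6], [1,5,6], [1,5,7], [2,4,6], [2,6,9], [2,7,8], [2,8,9], [3,4,8], [3,6,9], [3,7,8], [3,7,9], [4,5,6], [4,5,8], [5,7,9], [5,8,9]

Hence C_0 ≅ Z^9, C_1 ≅ Z^27, C_2 ≅ Z^18.

Boundary ∂_1: C_1 → C_0 maps an edge to its endpoints' difference, ∂[p,q] = q − p. For instance
  ∂[2,6] = [6] − [2].
The 9×27 boundary matrix has rank 8 and Smith normal form diag(1,1,1,1,1,1,1,1).

∂_2: C_2 → C_1 sends each 2-simplex [p,q,r] to [q,r] − [p,r] + [p,q]. For instance
  ∂[1,5,7] = [5,7] − [1,7] + [1,5],
  ∂[1,2,7] = [2,7] − [1,7] + [1,2].
The resulting 27×18 matrix has rank 18, and its Smith normal form has invariant factors (1,1,1,1,1,1,1,1,1,1,1,1,1,1,1,1,1,2).

Computing H_k = (kernel of ∂_k) / (image of ∂_{k+1}):

  H_0: rank C_0 − rank ∂_1 = 9 − 8 = 1, and the invariant factors of ∂_1 are all 1, so H_0 ≅ Z.
  H_1: rank ker ∂_1 − rank ∂_2 = (27 − 8) − 18 = 1, and ∂_2 has invariant factor 2 > 1, so H_1 ≅ Z ⊕ Z_2.
  H_2: rank ker ∂_2 − rank ∂_3 = (18 − 18) − 0 = 0, and there is no ∂_3, so H_2 ≅ 0.

As a check, the Euler characteristic is 9 − 27 + 18 = 0, which agrees with 1 − 1 + 0 = 0.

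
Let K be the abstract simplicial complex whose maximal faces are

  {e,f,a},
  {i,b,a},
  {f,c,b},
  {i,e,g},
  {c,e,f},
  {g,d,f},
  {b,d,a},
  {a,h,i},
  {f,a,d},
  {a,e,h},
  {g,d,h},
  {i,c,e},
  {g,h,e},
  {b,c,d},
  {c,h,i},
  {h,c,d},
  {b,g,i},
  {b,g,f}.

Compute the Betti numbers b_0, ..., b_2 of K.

Order the vertices as a < b < c < d < e < f < g < h < i. Listing each simplex with vertices in this order, K has dimension 2 with simplices:

  0-simplices (9): a, b, c, d, e, f, g, h, i
  1-simplices (27): ab, ad, ae, af, ah, ai, bc, bd, bf, bg, bi, cd, ce, cf, ch, ci, df, dg, dh, ef, eg, eh, ei, fg, gh, gi, hi
  2-simplices (18): abd, abi, adf, aef, aeh, ahi, bcd, bcf, bfg, bgi, cdh, cef, cei, chi, dfg, dgh, egh, egi

Hence C_0 ≅ Z^9, C_1 ≅ Z^27, C_2 ≅ Z^18.

Boundary ∂_1: C_1 → C_0 is given by ∂[p,q] = [q] − [p].
The 9×27 boundary matrix has rank 8 and Smith normal form diag(1,1,1,1,1,1,1,1).

Boundary ∂_2: C_2 → C_1 maps a triangle to the signed sum of its edges. For instance
  ∂cef = ef − cf + ce,
  ∂egh = gh − eh + eg.
The resulting 27×18 matrix has rank 18, and its Smith normal form has invariant factors (1,1,1,1,1,1,1,1,1,1,1,1,1,1,1,1,1,2).

Reading off H_k = ker ∂_k / im ∂_{k+1}:

  H_0: rank C_0 − rank ∂_1 = 9 − 8 = 1, and the invariant factors of ∂_1 are all 1, so H_0 = Z.
  H_1: rank ker ∂_1 − rank ∂_2 = (27 − 8) − 18 = 1, and ∂_2 has invariant factor 2 > 1, so H_1 = Z ⊕ Z/2Z.
  H_2: rank ker ∂_2 − rank ∂_3 = (18 − 18) − 0 = 0, and there is no ∂_3, so H_2 = 0.

As a check, the Euler characteristic is 9 − 27 + 18 = 0, which agrees with 1 − 1 + 0 = 0.

Hence the Betti numbers are b_0 = 1, b_1 = 1, b_2 = 0.

b_0 = 1, b_1 = 1, b_2 = 0.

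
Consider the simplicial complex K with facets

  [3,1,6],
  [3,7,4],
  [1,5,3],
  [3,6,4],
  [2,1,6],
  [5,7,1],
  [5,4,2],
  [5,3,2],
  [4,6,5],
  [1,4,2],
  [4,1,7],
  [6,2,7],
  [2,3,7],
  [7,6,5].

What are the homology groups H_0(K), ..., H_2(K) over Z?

H_0 = Z,  H_1 = Z^2,  H_2 = Z.

Order the vertices as 1 < 2 < 3 < 4 < 5 < 6 < 7. Listing each simplex with vertices in this order, K has dimension 2 with simplices:

  0-simplices (7): [1], [2], [3], [4], [5], [6], [7]
  1-simplices (21): [1,2], [1,3], [1,4], [1,5], [1,6], [1,7], [2,3], [2,4], [2,5], [2,6], [2,7], [3,4], [3,5], [3,6], [3,7], [4,5], [4,6], [4,7], [5,6], [5,7], [6,7]
  2-simplices (14): [1,2,4], [1,2,6], [1,3,5], [1,3,6], [1,4,7], [1,5,7], [2,3,5], [2,3,7], [2,4,5], [2,6,7], [3,4,6], [3,4,7], [4,5,6], [5,6,7]

so the chain groups are C_0 ≅ Z^7, C_1 ≅ Z^21, C_2 ≅ Z^14.

Boundary ∂_1: C_1 → C_0 sends each edge [p,q] (with p < q) to q − p. For instance
  ∂[2,4] = [4] − [2].
As a 7×21 matrix over Z this has rank 6, with invariant factors (1,1,1,1,1,1).

∂_2: C_2 → C_1 maps a triangle to the signed sum of its edges. For instance
  ∂[2,4,5] = [4,5] − [2,5] + [2,4],
  ∂[2,3,7] = [3,7] − [2,7] + [2,3].
The resulting 21×14 matrix has rank 13, and its Smith normal form has invariant factors (1,1,1,1,1,1,1,1,1,1,1,1,1).

Reading off H_k = ker ∂_k / im ∂_{k+1}:

  H_0: rank C_0 − rank ∂_1 = 7 − 6 = 1, and the invariant factors of ∂_1 are all 1, so H_0 ≅ Z.
  H_1: rank ker ∂_1 − rank ∂_2 = (21 − 6) − 13 = 2, and the invariant factors of ∂_2 are all 1, so H_1 ≅ Z^2.
  H_2: rank ker ∂_2 − rank ∂_3 = (14 − 13) − 0 = 1, and there is no ∂_3, so H_2 ≅ Z.

As a check, the Euler characteristic is 7 − 21 + 14 = 0, which agrees with 1 − 2 + 1 = 0.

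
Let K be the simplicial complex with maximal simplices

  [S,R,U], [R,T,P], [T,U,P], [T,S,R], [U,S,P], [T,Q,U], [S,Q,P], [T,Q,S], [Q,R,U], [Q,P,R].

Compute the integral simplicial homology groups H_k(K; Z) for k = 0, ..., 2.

Take the total order P < Q < R < S < T < U on the vertex set. Then K (dimension 2) consists of the simplices:

  0-simplices (6): P, Q, R, S, T, U
  1-simplices (15): PQ, PR, PS, PT, PU, QR, QS, QT, QU, RS, RT, RU, ST, SU, TU
  2-simplices (10): PQR, PQS, PRT, PSU, PTU, QRU, QST, QTU, RST, RSU

Hence C_0 ≅ Z^6, C_1 ≅ Z^15, C_2 ≅ Z^10.

∂_1: C_1 → C_0 is given by ∂[p,q] = [q] − [p].
As a 6×15 matrix over Z this has rank 5, with invariant factors (1,1,1,1,1).

∂_2: C_2 → C_1 sends each 2-simplex [p,q,r] to [q,r] − [p,r] + [p,q]. For instance
  ∂QRU = RU − QU + QR,
  ∂PRT = RT − PT + PR.
This gives a 15×10 integer matrix of rank 10; reducing to Smith normal form yields diagonal entries (1,1,1,1,1,1,1,1,1,2).

From H_k ≅ ker(∂_k) / im(∂_{k+1}) we obtain:

  H_0: rank C_0 − rank ∂_1 = 6 − 5 = 1, and the invariant factors of ∂_1 are all 1, so H_0 = Z.
  H_1: rank ker ∂_1 − rank ∂_2 = (15 − 5) − 10 = 0, and ∂_2 has invariant factor 2 > 1, so H_1 = Z/2.
  H_2: rank ker ∂_2 − rank ∂_3 = (10 − 10) − 0 = 0, and there is no ∂_3, so H_2 = 0.

(K is a triangulation of the real projective plane RP^2.)

H_0 ≅ Z,  H_1 ≅ Z/2,  H_2 = 0.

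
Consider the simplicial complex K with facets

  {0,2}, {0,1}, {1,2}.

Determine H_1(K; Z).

Take the total order 0 < 1 < 2 on the vertex set. Then K (dimension 1) consists of the simplices:

  0-simplices (3): [0], [1], [2]
  1-simplices (3): [0,1], [0,2], [1,2]

Hence C_0 ≅ Z^3, C_1 ≅ Z^3.

∂_1: C_1 → C_0 is given by ∂[p,q] = [q] − [p]. For instance
  ∂[1,2] = [2] − [1].
The resulting 3×3 matrix has rank 2, and its Smith normal form has invariant factors (1,1).

Computing H_k = (kernel of ∂_k) / (image of ∂_{k+1}):

  H_1: rank ker ∂_1 − rank ∂_2 = (3 − 2) − 0 = 1, and there is no ∂_2, so H_1 = Z.

H_1 ≅ Z.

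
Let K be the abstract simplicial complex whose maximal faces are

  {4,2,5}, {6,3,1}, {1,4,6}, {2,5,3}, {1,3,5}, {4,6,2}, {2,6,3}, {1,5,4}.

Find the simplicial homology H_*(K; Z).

H_0 ≅ Z,  H_1 = 0,  H_2 ≅ Z.

K has 6 vertices, 12 edges, 8 triangles.
rank ∂_0 = 0, rank ∂_1 = 5 ⇒ b_0 = 6 − 0 − 5 = 1; all invariant factors of ∂_1 are 1 so no torsion. So H_0 = Z.
rank ∂_1 = 5, rank ∂_2 = 7 ⇒ b_1 = 12 − 5 − 7 = 0; all invariant factors of ∂_2 are 1 so no torsion. So H_1 = 0.
rank ∂_2 = 7, rank ∂_3 = 0 ⇒ b_2 = 8 − 7 − 0 = 1. So H_2 = Z.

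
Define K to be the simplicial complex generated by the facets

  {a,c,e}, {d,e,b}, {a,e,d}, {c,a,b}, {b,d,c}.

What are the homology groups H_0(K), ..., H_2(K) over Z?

H_0 ≅ Z,  H_1 ≅ Z,  H_2 = 0.

Take the total order a < b < c < d < e on the vertex set. Then K (dimension 2) consists of the simplices:

  0-simplices (5): a, b, c, d, e
  1-simplices (10): ab, ac, ad, ae, bc, bd, be, cd, ce, de
  2-simplices (5): abc, ace, ade, bcd, bde

so the chain groups are C_0 ≅ Z^5, C_1 ≅ Z^10, C_2 ≅ Z^5.

The boundary map ∂_1: C_1 → C_0 maps an edge to its endpoints' difference, ∂[p,q] = q − p. For instance
  ∂ad = d − a.
As a 5×10 matrix over Z this has rank 4, with invariant factors (1,1,1,1).

Boundary ∂_2: C_2 → C_1 sends each 2-simplex [p,q,r] to [q,r] − [p,r] + [p,q]. For instance
  ∂bcd = cd − bd + bc,
  ∂abc = bc − ac + ab.
This gives a 10×5 integer matrix of rank 5; reducing to Smith normal form yields diagonal entries (1,1,1,1,1).

Now H_k = ker ∂_k / im ∂_{k+1}, so:

  H_0: rank C_0 − rank ∂_1 = 5 − 4 = 1, and the invariant factors of ∂_1 are all 1, so H_0 ≅ Z.
  H_1: rank ker ∂_1 − rank ∂_2 = (10 − 4) − 5 = 1, and the invariant factors of ∂_2 are all 1, so H_1 ≅ Z.
  H_2: rank ker ∂_2 − rank ∂_3 = (5 − 5) − 0 = 0, and there is no ∂_3, so H_2 ≅ 0.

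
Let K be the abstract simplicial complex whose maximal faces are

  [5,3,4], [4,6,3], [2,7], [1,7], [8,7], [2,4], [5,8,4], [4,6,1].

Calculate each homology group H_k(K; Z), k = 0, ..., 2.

We work with the vertex ordering 1 < 2 < 3 < 4 < 5 < 6 < 7 < 8. The simplices of K, each written with vertices in increasing order, are:

  0-simplices (8): [1], [2], [3], [4], [5], [6], [7], [8]
  1-simplices (13): [1,4], [1,6], [1,7], [2,4], [2,7], [3,4], [3,5], [3,6], [4,5], [4,6], [4,8], [5,8], [7,8]
  2-simplices (4): [1,4,6], [3,4,5], [3,4,6], [4,5,8]

Hence C_0 ≅ Z^8, C_1 ≅ Z^13, C_2 ≅ Z^4.

Boundary ∂_1: C_1 → C_0 sends each edge [p,q] (with p < q) to q − p. For instance
  ∂[4,8] = [8] − [4].
The resulting 8×13 matrix has rank 7, and its Smith normal form has invariant factors (1,1,1,1,1,1,1).

Boundary ∂_2: C_2 → C_1 maps a triangle to the signed sum of its edges. For instance
  ∂[3,4,6] = [4,6] − [3,6] + [3,4],
  ∂[3,4,5] = [4,5] − [3,5] + [3,4].
The resulting 13×4 matrix has rank 4, and its Smith normal form has invariant factors (1,1,1,1).

Now H_k = ker ∂_k / im ∂_{k+1}, so:

  H_0: rank C_0 − rank ∂_1 = 8 − 7 = 1, and the invariant factors of ∂_1 are all 1, so H_0 ≅ Z.
  H_1: rank ker ∂_1 − rank ∂_2 = (13 − 7) − 4 = 2, and the invariant factors of ∂_2 are all 1, so H_1 ≅ Z^2.
  H_2: rank ker ∂_2 − rank ∂_3 = (4 − 4) − 0 = 0, and there is no ∂_3, so H_2 ≅ 0.

H_0 ≅ Z,  H_1 ≅ Z^2,  H_2 = 0.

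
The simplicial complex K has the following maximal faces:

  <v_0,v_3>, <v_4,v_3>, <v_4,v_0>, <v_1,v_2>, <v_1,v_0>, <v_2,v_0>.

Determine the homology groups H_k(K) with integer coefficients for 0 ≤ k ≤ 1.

H_0 = Z,  H_1 = Z^2.

Take the total order v_0 < v_1 < v_2 < v_3 < v_4 on the vertex set. Then K (dimension 1) consists of the simplices:

  0-simplices (5): [v_0], [v_1], [v_2], [v_3], [v_4]
  1-simplices (6): [v_0,v_1], [v_0,v_2], [v_0,v_3], [v_0,v_4], [v_1,v_2], [v_3,v_4]

so the chain groups are C_0 ≅ Z^5, C_1 ≅ Z^6.

Boundary ∂_1: C_1 → C_0 sends each edge [p,q] (with p < q) to q − p. For instance
  ∂[v_0,v_3] = [v_3] − [v_0].
This gives a 5×6 integer matrix of rank 4; reducing to Smith normal form yields diagonal entries (1,1,1,1).

Reading off H_k = ker ∂_k / im ∂_{k+1}:

  H_0: rank C_0 − rank ∂_1 = 5 − 4 = 1, and the invariant factors of ∂_1 are all 1, so H_0 ≅ Z.
  H_1: rank ker ∂_1 − rank ∂_2 = (6 − 4) − 0 = 2, and there is no ∂_2, so H_1 ≅ Z^2.

As a check, the Euler characteristic is 5 − 6 = -1, which agrees with 1 − 2 = -1.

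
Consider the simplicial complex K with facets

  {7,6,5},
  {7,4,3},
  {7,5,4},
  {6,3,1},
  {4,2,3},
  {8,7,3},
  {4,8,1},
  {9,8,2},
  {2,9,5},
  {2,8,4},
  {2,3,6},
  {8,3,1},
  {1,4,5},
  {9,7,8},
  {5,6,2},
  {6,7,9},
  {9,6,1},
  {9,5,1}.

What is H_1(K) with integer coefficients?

We work with the vertex ordering 1 < 2 < 3 < 4 < 5 < 6 < 7 < 8 < 9. The simplices of K, each written with vertices in increasing order, are:

  0-simplices (9): [1], [2], [3], [4], [5], [6], [7], [8], [9]
  1-simplices (27): (27 of them)
  2-simplices (18): [1,3,6], [1,3,8], [1,4,5], [1,4,8], [1,5,9], [1,6,9], [2,3,4], [2,3,6], [2,4,8], [2,5,6], [2,5,9], [2,8,9], [3,4,7], [3,7,8], [4,5,7], [5,6,7], [6,7,9], [7,8,9]

Hence C_0 ≅ Z^9, C_1 ≅ Z^27, C_2 ≅ Z^18.

∂_1: C_1 → C_0 maps an edge to its endpoints' difference, ∂[p,q] = q − p. For instance
  ∂[3,8] = [8] − [3].
The resulting 9×27 matrix has rank 8, and its Smith normal form has invariant factors (1,1,1,1,1,1,1,1).

Boundary ∂_2: C_2 → C_1 maps a triangle to the signed sum of its edges. For instance
  ∂[2,4,8] = [4,8] − [2,8] + [2,4],
  ∂[5,6,7] = [6,7] − [5,7] + [5,6].
The resulting 27×18 matrix has rank 18, and its Smith normal form has invariant factors (1,1,1,1,1,1,1,1,1,1,1,1,1,1,1,1,1,2).

Now H_k = ker ∂_k / im ∂_{k+1}, so:

  H_1: rank ker ∂_1 − rank ∂_2 = (27 − 8) − 18 = 1, and ∂_2 has invariant factor 2 > 1, so H_1 ≅ Z ⊕ Z_2.

H_1 ≅ Z ⊕ Z_2.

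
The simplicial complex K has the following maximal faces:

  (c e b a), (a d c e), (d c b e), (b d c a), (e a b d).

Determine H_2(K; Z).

K has 5 vertices, 10 edges, 10 triangles, 5 3-simplices.
rank ∂_2 = 6, rank ∂_3 = 4 ⇒ b_2 = 10 − 6 − 4 = 0; all invariant factors of ∂_3 are 1 so no torsion. So H_2 = 0.

H_2 ≅ 0.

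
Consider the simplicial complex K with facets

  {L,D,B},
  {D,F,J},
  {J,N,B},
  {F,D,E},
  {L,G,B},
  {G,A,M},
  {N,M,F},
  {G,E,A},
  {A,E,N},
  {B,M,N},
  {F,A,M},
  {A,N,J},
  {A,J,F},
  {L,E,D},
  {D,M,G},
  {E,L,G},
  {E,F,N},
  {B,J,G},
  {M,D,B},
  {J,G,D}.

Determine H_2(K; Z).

H_2 = 0.

Order the vertices as A < B < D < E < F < G < J < L < M < N. Listing each simplex with vertices in this order, K has dimension 2 with simplices:

  0-simplices (10): A, B, D, E, F, G, J, L, M, N
  1-simplices (30): AE, AF, AG, AJ, AM, AN, BD, BG, BJ, BL, BM, BN, DE, DF, DG, DJ, DL, DM, EF, EG, EL, EN, FJ, FM, FN, GJ, GL, GM, JN, MN
  2-simplices (20): AEG, AEN, AFJ, AFM, AGM, AJN, BDL, BDM, BGJ, BGL, BJN, BMN, DEF, DEL, DFJ, DGJ, DGM, EFN, EGL, FMN

giving chain groups C_0 ≅ Z^10, C_1 ≅ Z^30, C_2 ≅ Z^20.

∂_1: C_1 → C_0 maps an edge to its endpoints' difference, ∂[p,q] = q − p. For instance
  ∂GL = L − G.
As a 10×30 matrix over Z this has rank 9, with invariant factors (1,1,1,1,1,1,1,1,1).

∂_2: C_2 → C_1 acts by ∂[p,q,r] = [q,r] − [p,r] + [p,q]. For instance
  ∂AFJ = FJ − AJ + AF,
  ∂BGL = GL − BL + BG.
This gives a 30×20 integer matrix of rank 20; reducing to Smith normal form yields diagonal entries (1,1,1,1,1,1,1,1,1,1,1,1,1,1,1,1,1,1,1,2).

Now H_k = ker ∂_k / im ∂_{k+1}, so:

  H_2: rank ker ∂_2 − rank ∂_3 = (20 − 20) − 0 = 0, and there is no ∂_3, so H_2 = 0.

(K is a triangulation of the Klein bottle.)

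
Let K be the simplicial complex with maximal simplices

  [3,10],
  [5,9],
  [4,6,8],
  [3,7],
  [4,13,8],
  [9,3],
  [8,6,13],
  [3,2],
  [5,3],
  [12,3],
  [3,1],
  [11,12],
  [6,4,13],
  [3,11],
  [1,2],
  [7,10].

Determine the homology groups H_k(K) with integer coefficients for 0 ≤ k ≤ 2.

K has 13 vertices, 18 edges, 4 triangles.
rank ∂_0 = 0, rank ∂_1 = 11 ⇒ b_0 = 13 − 0 − 11 = 2; all invariant factors of ∂_1 are 1 so no torsion. So H_0 ≅ Z^2.
rank ∂_1 = 11, rank ∂_2 = 3 ⇒ b_1 = 18 − 11 − 3 = 4; all invariant factors of ∂_2 are 1 so no torsion. So H_1 ≅ Z^4.
rank ∂_2 = 3, rank ∂_3 = 0 ⇒ b_2 = 4 − 3 − 0 = 1. So H_2 ≅ Z.

H_0 ≅ Z^2,  H_1 ≅ Z^4,  H_2 ≅ Z.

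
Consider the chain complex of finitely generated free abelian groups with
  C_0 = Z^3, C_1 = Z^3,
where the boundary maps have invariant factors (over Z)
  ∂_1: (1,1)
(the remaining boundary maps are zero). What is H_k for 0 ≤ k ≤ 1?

H_0 ≅ Z,  H_1 ≅ Z.

H_0: b_0 = 3 − 0 − 2 = 1; torsion from ∂_1 factors > 1: none. So H_0 ≅ Z.
H_1: b_1 = 3 − 2 − 0 = 1; torsion from ∂_2 factors > 1: none. So H_1 ≅ Z.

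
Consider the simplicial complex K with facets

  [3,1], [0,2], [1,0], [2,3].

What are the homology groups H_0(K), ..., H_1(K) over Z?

Order the vertices as 0 < 1 < 2 < 3. Listing each simplex with vertices in this order, K has dimension 1 with simplices:

  0-simplices (4): [0], [1], [2], [3]
  1-simplices (4): [0,1], [0,2], [1,3], [2,3]

giving chain groups C_0 ≅ Z^4, C_1 ≅ Z^4.

∂_1: C_1 → C_0 is given by ∂[p,q] = [q] − [p].
As a 4×4 matrix over Z this has rank 3, with invariant factors (1,1,1).

Now H_k = ker ∂_k / im ∂_{k+1}, so:

  H_0: rank C_0 − rank ∂_1 = 4 − 3 = 1, and the invariant factors of ∂_1 are all 1, so H_0 = Z.
  H_1: rank ker ∂_1 − rank ∂_2 = (4 − 3) − 0 = 1, and there is no ∂_2, so H_1 = Z.

(K is a triangulation of the circle S^1.)

H_0 = Z,  H_1 = Z.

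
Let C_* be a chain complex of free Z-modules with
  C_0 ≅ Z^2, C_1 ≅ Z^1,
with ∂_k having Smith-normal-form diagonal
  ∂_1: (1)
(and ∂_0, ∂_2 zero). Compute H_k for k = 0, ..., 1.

H_0: b_0 = 2 − 0 − 1 = 1; torsion from ∂_1 factors > 1: none. So H_0 = Z.
H_1: b_1 = 1 − 1 − 0 = 0; torsion from ∂_2 factors > 1: none. So H_1 = 0.

H_0 = Z,  H_1 = 0.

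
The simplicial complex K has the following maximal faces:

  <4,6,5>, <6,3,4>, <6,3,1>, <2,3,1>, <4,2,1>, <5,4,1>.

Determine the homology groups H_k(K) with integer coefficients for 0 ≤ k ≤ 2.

H_0 = Z,  H_1 = Z,  H_2 = 0.

Order the vertices as 1 < 2 < 3 < 4 < 5 < 6. Listing each simplex with vertices in this order, K has dimension 2 with simplices:

  0-simplices (6): [1], [2], [3], [4], [5], [6]
  1-simplices (12): [1,2], [1,3], [1,4], [1,5], [1,6], [2,3], [2,4], [3,4], [3,6], [4,5], [4,6], [5,6]
  2-simplices (6): [1,2,3], [1,2,4], [1,3,6], [1,4,5], [3,4,6], [4,5,6]

giving chain groups C_0 ≅ Z^6, C_1 ≅ Z^12, C_2 ≅ Z^6.

Boundary ∂_1: C_1 → C_0 sends each edge [p,q] (with p < q) to q − p. For instance
  ∂[3,4] = [4] − [3].
As a 6×12 matrix over Z this has rank 5, with invariant factors (1,1,1,1,1).

Boundary ∂_2: C_2 → C_1 maps a triangle to the signed sum of its edges. For instance
  ∂[3,4,6] = [4,6] − [3,6] + [3,4],
  ∂[4,5,6] = [5,6] − [4,6] + [4,5].
This gives a 12×6 integer matrix of rank 6; reducing to Smith normal form yields diagonal entries (1,1,1,1,1,1).

From H_k ≅ ker(∂_k) / im(∂_{k+1}) we obtain:

  H_0: rank C_0 − rank ∂_1 = 6 − 5 = 1, and the invariant factors of ∂_1 are all 1, so H_0 = Z.
  H_1: rank ker ∂_1 − rank ∂_2 = (12 − 5) − 6 = 1, and the invariant factors of ∂_2 are all 1, so H_1 = Z.
  H_2: rank ker ∂_2 − rank ∂_3 = (6 − 6) − 0 = 0, and there is no ∂_3, so H_2 = 0.

(K is a triangulation of the cylinder S^1 x I.)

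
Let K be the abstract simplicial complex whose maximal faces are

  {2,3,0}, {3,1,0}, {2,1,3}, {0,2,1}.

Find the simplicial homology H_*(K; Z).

H_0 = Z,  H_1 = 0,  H_2 = Z.

Fix the vertex order 0 < 1 < 2 < 3 and write every simplex with vertices in increasing order. Then dim K = 2 and the simplices of K are:

  0-simplices (4): [0], [1], [2], [3]
  1-simplices (6): [0,1], [0,2], [0,3], [1,2], [1,3], [2,3]
  2-simplices (4): [0,1,2], [0,1,3], [0,2,3], [1,2,3]

giving chain groups C_0 ≅ Z^4, C_1 ≅ Z^6, C_2 ≅ Z^4.

∂_1: C_1 → C_0 sends each edge [p,q] (with p < q) to q − p. For instance
  ∂[1,3] = [3] − [1].
As a 4×6 matrix over Z this has rank 3, with invariant factors (1,1,1).

The boundary map ∂_2: C_2 → C_1 acts by ∂[p,q,r] = [q,r] − [p,r] + [p,q]. For instance
  ∂[0,1,3] = [1,3] − [0,3] + [0,1],
  ∂[1,2,3] = [2,3] − [1,3] + [1,2].
The resulting 6×4 matrix has rank 3, and its Smith normal form has invariant factors (1,1,1).

Computing H_k = (kernel of ∂_k) / (image of ∂_{k+1}):

  H_0: rank C_0 − rank ∂_1 = 4 − 3 = 1, and the invariant factors of ∂_1 are all 1, so H_0 = Z.
  H_1: rank ker ∂_1 − rank ∂_2 = (6 − 3) − 3 = 0, and the invariant factors of ∂_2 are all 1, so H_1 = 0.
  H_2: rank ker ∂_2 − rank ∂_3 = (4 − 3) − 0 = 1, and there is no ∂_3, so H_2 = Z.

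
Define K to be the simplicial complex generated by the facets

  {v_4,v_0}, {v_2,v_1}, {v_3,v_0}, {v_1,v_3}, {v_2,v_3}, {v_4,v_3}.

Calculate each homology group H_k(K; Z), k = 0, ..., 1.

Order the vertices as v_0 < v_1 < v_2 < v_3 < v_4. Listing each simplex with vertices in this order, K has dimension 1 with simplices:

  0-simplices (5): [v_0], [v_1], [v_2], [v_3], [v_4]
  1-simplices (6): [v_0,v_3], [v_0,v_4], [v_1,v_2], [v_1,v_3], [v_2,v_3], [v_3,v_4]

giving chain groups C_0 ≅ Z^5, C_1 ≅ Z^6.

The boundary map ∂_1: C_1 → C_0 sends each edge [p,q] (with p < q) to q − p. For instance
  ∂[v_0,v_3] = [v_3] − [v_0].
The resulting 5×6 matrix has rank 4, and its Smith normal form has invariant factors (1,1,1,1).

From H_k ≅ ker(∂_k) / im(∂_{k+1}) we obtain:

  H_0: rank C_0 − rank ∂_1 = 5 − 4 = 1, and the invariant factors of ∂_1 are all 1, so H_0 ≅ Z.
  H_1: rank ker ∂_1 − rank ∂_2 = (6 − 4) − 0 = 2, and there is no ∂_2, so H_1 ≅ Z^2.

(K is a triangulation of a wedge of 2 circles.)

H_0 ≅ Z,  H_1 ≅ Z^2.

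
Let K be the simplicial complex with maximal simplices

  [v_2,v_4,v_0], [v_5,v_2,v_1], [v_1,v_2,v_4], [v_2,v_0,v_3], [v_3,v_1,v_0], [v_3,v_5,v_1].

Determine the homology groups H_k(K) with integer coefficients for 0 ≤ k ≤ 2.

We work with the vertex ordering v_0 < v_1 < v_2 < v_3 < v_4 < v_5. The simplices of K, each written with vertices in increasing order, are:

  0-simplices (6): [v_0], [v_1], [v_2], [v_3], [v_4], [v_5]
  1-simplices (12): [v_0,v_1], [v_0,v_2], [v_0,v_3], [v_0,v_4], [v_1,v_2], [v_1,v_3], [v_1,v_4], [v_1,v_5], [v_2,v_3], [v_2,v_4], [v_2,v_5], [v_3,v_5]
  2-simplices (6): [v_0,v_1,v_3], [v_0,v_2,v_3], [v_0,v_2,v_4], [v_1,v_2,v_4], [v_1,v_2,v_5], [v_1,v_3,v_5]

so the chain groups are C_0 ≅ Z^6, C_1 ≅ Z^12, C_2 ≅ Z^6.

The boundary map ∂_1: C_1 → C_0 sends each edge [p,q] (with p < q) to q − p.
The resulting 6×12 matrix has rank 5, and its Smith normal form has invariant factors (1,1,1,1,1).

Boundary ∂_2: C_2 → C_1 acts by ∂[p,q,r] = [q,r] − [p,r] + [p,q]. For instance
  ∂[v_0,v_1,v_3] = [v_1,v_3] − [v_0,v_3] + [v_0,v_1],
  ∂[v_0,v_2,v_3] = [v_2,v_3] − [v_0,v_3] + [v_0,v_2].
The 12×6 boundary matrix has rank 6 and Smith normal form diag(1,1,1,1,1,1).

Now H_k = ker ∂_k / im ∂_{k+1}, so:

  H_0: rank C_0 − rank ∂_1 = 6 − 5 = 1, and the invariant factors of ∂_1 are all 1, so H_0 ≅ Z.
  H_1: rank ker ∂_1 − rank ∂_2 = (12 − 5) − 6 = 1, and the invariant factors of ∂_2 are all 1, so H_1 ≅ Z.
  H_2: rank ker ∂_2 − rank ∂_3 = (6 − 6) − 0 = 0, and there is no ∂_3, so H_2 ≅ 0.

As a check, the Euler characteristic is 6 − 12 + 6 = 0, which agrees with 1 − 1 + 0 = 0.

H_0 = Z,  H_1 = Z,  H_2 = 0.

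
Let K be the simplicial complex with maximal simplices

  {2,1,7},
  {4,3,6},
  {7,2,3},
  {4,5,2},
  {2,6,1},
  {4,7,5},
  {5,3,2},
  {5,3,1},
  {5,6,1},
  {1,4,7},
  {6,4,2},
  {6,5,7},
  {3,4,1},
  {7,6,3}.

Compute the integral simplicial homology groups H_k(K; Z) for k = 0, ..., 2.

H_0 ≅ Z,  H_1 ≅ Z^2,  H_2 ≅ Z.

Fix the vertex order 1 < 2 < 3 < 4 < 5 < 6 < 7 and write every simplex with vertices in increasing order. Then dim K = 2 and the simplices of K are:

  0-simplices (7): [1], [2], [3], [4], [5], [6], [7]
  1-simplices (21): [1,2], [1,3], [1,4], [1,5], [1,6], [1,7], [2,3], [2,4], [2,5], [2,6], [2,7], [3,4], [3,5], [3,6], [3,7], [4,5], [4,6], [4,7], [5,6], [5,7], [6,7]
  2-simplices (14): [1,2,6], [1,2,7], [1,3,4], [1,3,5], [1,4,7], [1,5,6], [2,3,5], [2,3,7], [2,4,5], [2,4,6], [3,4,6], [3,6,7], [4,5,7], [5,6,7]

giving chain groups C_0 ≅ Z^7, C_1 ≅ Z^21, C_2 ≅ Z^14.

∂_1: C_1 → C_0 maps an edge to its endpoints' difference, ∂[p,q] = q − p. For instance
  ∂[2,5] = [5] − [2].
As a 7×21 matrix over Z this has rank 6, with invariant factors (1,1,1,1,1,1).

∂_2: C_2 → C_1 acts by ∂[p,q,r] = [q,r] − [p,r] + [p,q]. For instance
  ∂[1,2,6] = [2,6] − [1,6] + [1,2],
  ∂[2,3,5] = [3,5] − [2,5] + [2,3].
As a 21×14 matrix over Z this has rank 13, with invariant factors (1,1,1,1,1,1,1,1,1,1,1,1,1).

Now H_k = ker ∂_k / im ∂_{k+1}, so:

  H_0: rank C_0 − rank ∂_1 = 7 − 6 = 1, and the invariant factors of ∂_1 are all 1, so H_0 = Z.
  H_1: rank ker ∂_1 − rank ∂_2 = (21 − 6) − 13 = 2, and the invariant factors of ∂_2 are all 1, so H_1 = Z^2.
  H_2: rank ker ∂_2 − rank ∂_3 = (14 − 13) − 0 = 1, and there is no ∂_3, so H_2 = Z.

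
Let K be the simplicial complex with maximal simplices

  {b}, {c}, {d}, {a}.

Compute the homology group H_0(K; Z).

H_0 ≅ Z^4.

Fix the vertex order a < b < c < d and write every simplex with vertices in increasing order. Then dim K = 0 and the simplices of K are:

  0-simplices (4): a, b, c, d

so the chain groups are C_0 ≅ Z^4.

Computing H_k = (kernel of ∂_k) / (image of ∂_{k+1}):

  H_0: rank C_0 − rank ∂_1 = 4 − 0 = 4, and there is no ∂_1, so H_0 = Z^4.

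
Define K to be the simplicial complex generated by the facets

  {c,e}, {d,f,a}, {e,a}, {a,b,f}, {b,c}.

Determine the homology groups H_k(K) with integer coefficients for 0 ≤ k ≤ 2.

Take the total order a < b < c < d < e < f on the vertex set. Then K (dimension 2) consists of the simplices:

  0-simplices (6): a, b, c, d, e, f
  1-simplices (8): ab, ad, ae, af, bc, bf, ce, df
  2-simplices (2): abf, adf

giving chain groups C_0 ≅ Z^6, C_1 ≅ Z^8, C_2 ≅ Z^2.

∂_1: C_1 → C_0 maps an edge to its endpoints' difference, ∂[p,q] = q − p.
The 6×8 boundary matrix has rank 5 and Smith normal form diag(1,1,1,1,1).

Boundary ∂_2: C_2 → C_1 acts by ∂[p,q,r] = [q,r] − [p,r] + [p,q]. For instance
  ∂abf = bf − af + ab,
  ∂adf = df − af + ad.
The 8×2 boundary matrix has rank 2 and Smith normal form diag(1,1).

From H_k ≅ ker(∂_k) / im(∂_{k+1}) we obtain:

  H_0: rank C_0 − rank ∂_1 = 6 − 5 = 1, and the invariant factors of ∂_1 are all 1, so H_0 ≅ Z.
  H_1: rank ker ∂_1 − rank ∂_2 = (8 − 5) − 2 = 1, and the invariant factors of ∂_2 are all 1, so H_1 ≅ Z.
  H_2: rank ker ∂_2 − rank ∂_3 = (2 − 2) − 0 = 0, and there is no ∂_3, so H_2 ≅ 0.

As a check, the Euler characteristic is 6 − 8 + 2 = 0, which agrees with 1 − 1 + 0 = 0.

H_0 ≅ Z,  H_1 ≅ Z,  H_2 = 0.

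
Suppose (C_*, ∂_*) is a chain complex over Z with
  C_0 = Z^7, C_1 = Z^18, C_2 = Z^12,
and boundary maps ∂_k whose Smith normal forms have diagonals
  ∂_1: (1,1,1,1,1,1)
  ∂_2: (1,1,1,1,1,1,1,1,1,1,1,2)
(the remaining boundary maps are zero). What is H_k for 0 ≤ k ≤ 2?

H_0: b_0 = 7 − 0 − 6 = 1; torsion from ∂_1 factors > 1: none. So H_0 = Z.
H_1: b_1 = 18 − 6 − 12 = 0; torsion from ∂_2 factors > 1: [2]. So H_1 = Z/2Z.
H_2: b_2 = 12 − 12 − 0 = 0; torsion from ∂_3 factors > 1: none. So H_2 = 0.

H_0 = Z,  H_1 = Z/2Z,  H_2 = 0.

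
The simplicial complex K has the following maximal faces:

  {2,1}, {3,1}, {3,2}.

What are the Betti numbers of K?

b_0 = 1, b_1 = 1.

Order the vertices as 1 < 2 < 3. Listing each simplex with vertices in this order, K has dimension 1 with simplices:

  0-simplices (3): [1], [2], [3]
  1-simplices (3): [1,2], [1,3], [2,3]

so the chain groups are C_0 ≅ Z^3, C_1 ≅ Z^3.

Boundary ∂_1: C_1 → C_0 sends each edge [p,q] (with p < q) to q − p. For instance
  ∂[1,2] = [2] − [1].
This gives a 3×3 integer matrix of rank 2; reducing to Smith normal form yields diagonal entries (1,1).

Now H_k = ker ∂_k / im ∂_{k+1}, so:

  H_0: rank C_0 − rank ∂_1 = 3 − 2 = 1, and the invariant factors of ∂_1 are all 1, so H_0 = Z.
  H_1: rank ker ∂_1 − rank ∂_2 = (3 − 2) − 0 = 1, and there is no ∂_2, so H_1 = Z.

Hence the Betti numbers are b_0 = 1, b_1 = 1.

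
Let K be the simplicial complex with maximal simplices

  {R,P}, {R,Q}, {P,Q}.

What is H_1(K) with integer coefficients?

Order the vertices as P < Q < R. Listing each simplex with vertices in this order, K has dimension 1 with simplices:

  0-simplices (3): P, Q, R
  1-simplices (3): PQ, PR, QR

Hence C_0 ≅ Z^3, C_1 ≅ Z^3.

∂_1: C_1 → C_0 is given by ∂[p,q] = [q] − [p].
This gives a 3×3 integer matrix of rank 2; reducing to Smith normal form yields diagonal entries (1,1).

Now H_k = ker ∂_k / im ∂_{k+1}, so:

  H_1: rank ker ∂_1 − rank ∂_2 = (3 − 2) − 0 = 1, and there is no ∂_2, so H_1 ≅ Z.

H_1 ≅ Z.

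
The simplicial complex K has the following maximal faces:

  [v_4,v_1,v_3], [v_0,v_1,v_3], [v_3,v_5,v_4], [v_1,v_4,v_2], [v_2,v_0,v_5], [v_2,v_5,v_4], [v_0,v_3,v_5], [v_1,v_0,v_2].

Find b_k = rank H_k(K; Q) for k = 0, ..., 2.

b_0 = 1, b_1 = 0, b_2 = 1.

Take the total order v_0 < v_1 < v_2 < v_3 < v_4 < v_5 on the vertex set. Then K (dimension 2) consists of the simplices:

  0-simplices (6): [v_0], [v_1], [v_2], [v_3], [v_4], [v_5]
  1-simplices (12): [v_0,v_1], [v_0,v_2], [v_0,v_3], [v_0,v_5], [v_1,v_2], [v_1,v_3], [v_1,v_4], [v_2,v_4], [v_2,v_5], [v_3,v_4], [v_3,v_5], [v_4,v_5]
  2-simplices (8): [v_0,v_1,v_2], [v_0,v_1,v_3], [v_0,v_2,v_5], [v_0,v_3,v_5], [v_1,v_2,v_4], [v_1,v_3,v_4], [v_2,v_4,v_5], [v_3,v_4,v_5]

Hence C_0 ≅ Z^6, C_1 ≅ Z^12, C_2 ≅ Z^8.

The boundary map ∂_1: C_1 → C_0 is given by ∂[p,q] = [q] − [p].
The resulting 6×12 matrix has rank 5, and its Smith normal form has invariant factors (1,1,1,1,1).

The boundary map ∂_2: C_2 → C_1 sends each 2-simplex [p,q,r] to [q,r] − [p,r] + [p,q]. For instance
  ∂[v_0,v_1,v_2] = [v_1,v_2] − [v_0,v_2] + [v_0,v_1],
  ∂[v_2,v_4,v_5] = [v_4,v_5] − [v_2,v_5] + [v_2,v_4].
This gives a 12×8 integer matrix of rank 7; reducing to Smith normal form yields diagonal entries (1,1,1,1,1,1,1).

From H_k ≅ ker(∂_k) / im(∂_{k+1}) we obtain:

  H_0: rank C_0 − rank ∂_1 = 6 − 5 = 1, and the invariant factors of ∂_1 are all 1, so H_0 = Z.
  H_1: rank ker ∂_1 − rank ∂_2 = (12 − 5) − 7 = 0, and the invariant factors of ∂_2 are all 1, so H_1 = 0.
  H_2: rank ker ∂_2 − rank ∂_3 = (8 − 7) − 0 = 1, and there is no ∂_3, so H_2 = Z.

As a check, the Euler characteristic is 6 − 12 + 8 = 2, which agrees with 1 − 0 + 1 = 2.
(K is a triangulation of the 2-sphere S^2.)

Hence the Betti numbers are b_0 = 1, b_1 = 0, b_2 = 1.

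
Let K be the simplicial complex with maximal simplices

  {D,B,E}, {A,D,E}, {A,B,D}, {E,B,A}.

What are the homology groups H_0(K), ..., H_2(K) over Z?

H_0 = Z,  H_1 = 0,  H_2 = Z.

We work with the vertex ordering A < B < D < E. The simplices of K, each written with vertices in increasing order, are:

  0-simplices (4): A, B, D, E
  1-simplices (6): AB, AD, AE, BD, BE, DE
  2-simplices (4): ABD, ABE, ADE, BDE

so the chain groups are C_0 ≅ Z^4, C_1 ≅ Z^6, C_2 ≅ Z^4.

Boundary ∂_1: C_1 → C_0 sends each edge [p,q] (with p < q) to q − p. For instance
  ∂AB = B − A.
This gives a 4×6 integer matrix of rank 3; reducing to Smith normal form yields diagonal entries (1,1,1).

The boundary map ∂_2: C_2 → C_1 acts by ∂[p,q,r] = [q,r] − [p,r] + [p,q]. For instance
  ∂ABD = BD − AD + AB,
  ∂ABE = BE − AE + AB.
The 6×4 boundary matrix has rank 3 and Smith normal form diag(1,1,1).

Computing H_k = (kernel of ∂_k) / (image of ∂_{k+1}):

  H_0: rank C_0 − rank ∂_1 = 4 − 3 = 1, and the invariant factors of ∂_1 are all 1, so H_0 = Z.
  H_1: rank ker ∂_1 − rank ∂_2 = (6 − 3) − 3 = 0, and the invariant factors of ∂_2 are all 1, so H_1 = 0.
  H_2: rank ker ∂_2 − rank ∂_3 = (4 − 3) − 0 = 1, and there is no ∂_3, so H_2 = Z.

As a check, the Euler characteristic is 4 − 6 + 4 = 2, which agrees with 1 − 0 + 1 = 2.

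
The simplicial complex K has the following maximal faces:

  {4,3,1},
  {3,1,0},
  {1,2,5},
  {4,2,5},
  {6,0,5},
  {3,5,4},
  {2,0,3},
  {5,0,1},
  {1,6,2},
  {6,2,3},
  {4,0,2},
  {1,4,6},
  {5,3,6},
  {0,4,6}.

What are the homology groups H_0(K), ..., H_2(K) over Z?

We work with the vertex ordering 0 < 1 < 2 < 3 < 4 < 5 < 6. The simplices of K, each written with vertices in increasing order, are:

  0-simplices (7): [0], [1], [2], [3], [4], [5], [6]
  1-simplices (21): [0,1], [0,2], [0,3], [0,4], [0,5], [0,6], [1,2], [1,3], [1,4], [1,5], [1,6], [2,3], [2,4], [2,5], [2,6], [3,4], [3,5], [3,6], [4,5], [4,6], [5,6]
  2-simplices (14): [0,1,3], [0,1,5], [0,2,3], [0,2,4], [0,4,6], [0,5,6], [1,2,5], [1,2,6], [1,3,4], [1,4,6], [2,3,6], [2,4,5], [3,4,5], [3,5,6]

Hence C_0 ≅ Z^7, C_1 ≅ Z^21, C_2 ≅ Z^14.

The boundary map ∂_1: C_1 → C_0 is given by ∂[p,q] = [q] − [p]. For instance
  ∂[2,6] = [6] − [2].
The resulting 7×21 matrix has rank 6, and its Smith normal form has invariant factors (1,1,1,1,1,1).

∂_2: C_2 → C_1 sends each 2-simplex [p,q,r] to [q,r] − [p,r] + [p,q]. For instance
  ∂[1,4,6] = [4,6] − [1,6] + [1,4],
  ∂[3,5,6] = [5,6] − [3,6] + [3,5].
As a 21×14 matrix over Z this has rank 13, with invariant factors (1,1,1,1,1,1,1,1,1,1,1,1,1).

Reading off H_k = ker ∂_k / im ∂_{k+1}:

  H_0: rank C_0 − rank ∂_1 = 7 − 6 = 1, and the invariant factors of ∂_1 are all 1, so H_0 = Z.
  H_1: rank ker ∂_1 − rank ∂_2 = (21 − 6) − 13 = 2, and the invariant factors of ∂_2 are all 1, so H_1 = Z^2.
  H_2: rank ker ∂_2 − rank ∂_3 = (14 − 13) − 0 = 1, and there is no ∂_3, so H_2 = Z.

As a check, the Euler characteristic is 7 − 21 + 14 = 0, which agrees with 1 − 2 + 1 = 0.

H_0 = Z,  H_1 = Z^2,  H_2 = Z.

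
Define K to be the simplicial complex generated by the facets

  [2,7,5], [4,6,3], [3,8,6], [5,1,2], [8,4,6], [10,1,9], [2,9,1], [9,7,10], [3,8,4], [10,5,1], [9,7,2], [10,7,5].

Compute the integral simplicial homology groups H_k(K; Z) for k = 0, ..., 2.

H_0 ≅ Z^2,  H_1 = 0,  H_2 ≅ Z^2.

K has 10 vertices, 18 edges, 12 triangles.
rank ∂_0 = 0, rank ∂_1 = 8 ⇒ b_0 = 10 − 0 − 8 = 2; all invariant factors of ∂_1 are 1 so no torsion. So H_0 ≅ Z^2.
rank ∂_1 = 8, rank ∂_2 = 10 ⇒ b_1 = 18 − 8 − 10 = 0; all invariant factors of ∂_2 are 1 so no torsion. So H_1 ≅ 0.
rank ∂_2 = 10, rank ∂_3 = 0 ⇒ b_2 = 12 − 10 − 0 = 2. So H_2 ≅ Z^2.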